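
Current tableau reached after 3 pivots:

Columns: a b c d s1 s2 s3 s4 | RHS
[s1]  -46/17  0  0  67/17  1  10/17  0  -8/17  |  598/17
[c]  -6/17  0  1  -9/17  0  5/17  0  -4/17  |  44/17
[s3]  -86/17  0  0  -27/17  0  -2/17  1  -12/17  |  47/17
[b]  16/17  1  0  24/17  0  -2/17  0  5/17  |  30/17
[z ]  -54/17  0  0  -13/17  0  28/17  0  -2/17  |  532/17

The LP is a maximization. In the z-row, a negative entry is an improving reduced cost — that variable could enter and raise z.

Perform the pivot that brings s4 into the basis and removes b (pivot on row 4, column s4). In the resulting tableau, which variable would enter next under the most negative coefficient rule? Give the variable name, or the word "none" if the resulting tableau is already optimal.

a

Pivot element 5/17. New z-row = old z-row − (-2/17)·(row 4/(5/17)).
Updated z-row coefficients: a: -14/5, b: 2/5, c: 0, d: -1/5, s1: 0, s2: 8/5, s3: 0, s4: 0.
The most negative is -14/5 in column a, so a would enter next.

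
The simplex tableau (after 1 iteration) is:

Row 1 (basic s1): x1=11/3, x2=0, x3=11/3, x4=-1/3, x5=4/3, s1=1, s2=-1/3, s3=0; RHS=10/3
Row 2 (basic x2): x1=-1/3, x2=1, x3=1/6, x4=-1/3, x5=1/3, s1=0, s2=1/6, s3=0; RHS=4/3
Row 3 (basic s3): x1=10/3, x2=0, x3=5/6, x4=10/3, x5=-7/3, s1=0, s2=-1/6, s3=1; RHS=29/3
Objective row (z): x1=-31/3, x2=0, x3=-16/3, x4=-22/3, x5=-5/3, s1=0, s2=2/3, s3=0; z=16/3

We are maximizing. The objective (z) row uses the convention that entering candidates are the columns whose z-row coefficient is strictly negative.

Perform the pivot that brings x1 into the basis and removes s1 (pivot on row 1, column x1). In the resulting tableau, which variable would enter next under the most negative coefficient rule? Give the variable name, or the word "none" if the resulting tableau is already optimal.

x4

Pivot element 11/3. New z-row = old z-row − (-31/3)·(row 1/(11/3)).
Updated z-row coefficients: x1: 0, x2: 0, x3: 5, x4: -91/11, x5: 23/11, s1: 31/11, s2: -3/11, s3: 0.
The most negative is -91/11 in column x4, so x4 would enter next.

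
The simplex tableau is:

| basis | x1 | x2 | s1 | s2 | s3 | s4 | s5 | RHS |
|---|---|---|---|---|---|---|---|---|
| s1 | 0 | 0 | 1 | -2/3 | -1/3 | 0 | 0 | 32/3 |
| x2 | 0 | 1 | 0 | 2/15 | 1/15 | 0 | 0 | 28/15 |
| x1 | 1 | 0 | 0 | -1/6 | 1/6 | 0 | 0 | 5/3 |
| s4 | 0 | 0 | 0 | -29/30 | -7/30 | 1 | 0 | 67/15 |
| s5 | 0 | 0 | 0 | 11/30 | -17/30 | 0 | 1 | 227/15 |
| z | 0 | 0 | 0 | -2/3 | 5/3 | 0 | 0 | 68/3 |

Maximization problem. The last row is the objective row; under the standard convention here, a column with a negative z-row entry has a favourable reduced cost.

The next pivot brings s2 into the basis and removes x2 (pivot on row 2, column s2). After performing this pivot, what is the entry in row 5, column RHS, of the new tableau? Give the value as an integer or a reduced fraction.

10

Pivot element is row 2, column s2: 2/15.
Normalize row 2: new (row 2, RHS) = (28/15)/(2/15) = 14.
row 5 ← row 5 − (11/30)·(new row 2): 227/15 − (11/30)·14 = 10.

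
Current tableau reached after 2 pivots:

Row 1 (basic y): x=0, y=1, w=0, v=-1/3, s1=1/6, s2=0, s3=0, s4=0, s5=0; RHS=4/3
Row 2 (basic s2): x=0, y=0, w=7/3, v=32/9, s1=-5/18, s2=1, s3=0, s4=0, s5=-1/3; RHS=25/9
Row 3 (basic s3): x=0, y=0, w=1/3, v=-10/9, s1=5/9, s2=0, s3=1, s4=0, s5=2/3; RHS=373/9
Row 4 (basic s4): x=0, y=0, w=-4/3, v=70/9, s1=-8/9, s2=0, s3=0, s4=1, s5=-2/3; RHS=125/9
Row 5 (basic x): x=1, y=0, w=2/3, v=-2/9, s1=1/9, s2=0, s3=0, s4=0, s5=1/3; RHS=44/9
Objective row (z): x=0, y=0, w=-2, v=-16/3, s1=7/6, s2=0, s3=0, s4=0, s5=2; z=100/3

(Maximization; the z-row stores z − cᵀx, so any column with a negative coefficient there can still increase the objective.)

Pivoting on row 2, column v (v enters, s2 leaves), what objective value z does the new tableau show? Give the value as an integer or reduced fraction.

75/2

Minimum ratio for v: (25/9)/(32/9) = 25/32.
z changes by −(z-row coeff of v)·ratio = −(-16/3)·(25/32) = 25/6.
New z = 100/3 + (25/6) = 75/2.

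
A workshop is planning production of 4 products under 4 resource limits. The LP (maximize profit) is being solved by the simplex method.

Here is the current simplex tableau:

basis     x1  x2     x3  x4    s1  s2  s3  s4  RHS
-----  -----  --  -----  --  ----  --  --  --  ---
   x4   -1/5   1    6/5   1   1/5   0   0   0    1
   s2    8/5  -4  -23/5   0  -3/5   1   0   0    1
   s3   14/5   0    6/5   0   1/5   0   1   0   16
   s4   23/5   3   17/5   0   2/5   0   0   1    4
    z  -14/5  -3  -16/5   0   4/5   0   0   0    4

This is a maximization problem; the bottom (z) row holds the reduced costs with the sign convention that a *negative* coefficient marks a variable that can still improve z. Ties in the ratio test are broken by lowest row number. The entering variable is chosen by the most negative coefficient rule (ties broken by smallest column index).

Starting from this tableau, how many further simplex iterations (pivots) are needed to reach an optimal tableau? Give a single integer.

3

pivot: x3 in, x4 out → z = 20/3
pivot: x1 in, s4 out → z = 230/31
pivot: x2 in, x3 out → z = 199/26
No improving column remains; optimal.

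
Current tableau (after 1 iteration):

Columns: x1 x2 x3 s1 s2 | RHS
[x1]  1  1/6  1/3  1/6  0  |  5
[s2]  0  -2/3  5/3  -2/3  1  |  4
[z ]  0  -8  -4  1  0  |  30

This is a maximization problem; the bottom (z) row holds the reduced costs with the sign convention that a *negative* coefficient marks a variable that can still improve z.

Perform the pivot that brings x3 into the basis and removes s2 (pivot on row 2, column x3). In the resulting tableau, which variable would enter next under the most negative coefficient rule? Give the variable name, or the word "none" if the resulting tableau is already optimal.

x2

Pivot element 5/3. New z-row = old z-row − (-4)·(row 2/(5/3)).
Updated z-row coefficients: x1: 0, x2: -48/5, x3: 0, s1: -3/5, s2: 12/5.
The most negative is -48/5 in column x2, so x2 would enter next.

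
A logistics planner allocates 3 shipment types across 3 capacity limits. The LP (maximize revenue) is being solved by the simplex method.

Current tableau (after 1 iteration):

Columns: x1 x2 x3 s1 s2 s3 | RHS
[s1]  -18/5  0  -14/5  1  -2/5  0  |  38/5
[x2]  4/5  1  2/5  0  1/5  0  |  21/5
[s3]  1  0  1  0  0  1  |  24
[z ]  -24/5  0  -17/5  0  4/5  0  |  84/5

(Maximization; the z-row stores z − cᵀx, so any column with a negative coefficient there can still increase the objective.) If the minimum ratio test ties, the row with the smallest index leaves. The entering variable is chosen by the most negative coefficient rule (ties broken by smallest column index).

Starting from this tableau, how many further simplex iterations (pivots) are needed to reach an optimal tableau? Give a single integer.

pivot: x1 in, x2 out → z = 42
pivot: x3 in, x1 out → z = 105/2
No improving column remains; optimal.

2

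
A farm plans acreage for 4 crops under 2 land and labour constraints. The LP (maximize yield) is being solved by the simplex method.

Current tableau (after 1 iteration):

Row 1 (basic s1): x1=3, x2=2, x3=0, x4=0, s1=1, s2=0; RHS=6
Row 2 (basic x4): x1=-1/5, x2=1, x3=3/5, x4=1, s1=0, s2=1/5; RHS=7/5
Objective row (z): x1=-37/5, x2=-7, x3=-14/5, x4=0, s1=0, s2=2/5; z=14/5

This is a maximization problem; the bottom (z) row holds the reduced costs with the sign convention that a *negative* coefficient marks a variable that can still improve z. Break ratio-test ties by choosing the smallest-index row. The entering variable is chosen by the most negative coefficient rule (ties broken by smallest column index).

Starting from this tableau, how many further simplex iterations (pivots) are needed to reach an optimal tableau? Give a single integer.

2

pivot: x1 in, s1 out → z = 88/5
pivot: x3 in, x4 out → z = 26
No improving column remains; optimal.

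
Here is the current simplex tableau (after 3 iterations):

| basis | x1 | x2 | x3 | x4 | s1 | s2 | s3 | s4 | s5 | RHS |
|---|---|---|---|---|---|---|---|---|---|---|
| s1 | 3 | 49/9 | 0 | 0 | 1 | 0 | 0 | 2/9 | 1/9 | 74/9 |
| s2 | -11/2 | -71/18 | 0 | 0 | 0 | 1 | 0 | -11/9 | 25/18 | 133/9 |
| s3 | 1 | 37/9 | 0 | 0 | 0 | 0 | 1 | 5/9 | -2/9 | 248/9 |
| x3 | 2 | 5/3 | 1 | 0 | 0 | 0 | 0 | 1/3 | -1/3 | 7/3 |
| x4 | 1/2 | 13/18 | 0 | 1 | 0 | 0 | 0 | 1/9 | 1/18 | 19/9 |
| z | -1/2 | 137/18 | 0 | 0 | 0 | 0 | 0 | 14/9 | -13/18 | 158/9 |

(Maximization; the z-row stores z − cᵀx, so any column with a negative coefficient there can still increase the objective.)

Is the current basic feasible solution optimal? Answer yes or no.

no

Column x1 has objective-row coefficient -1/2, which is negative; an improving pivot exists, so not yet optimal.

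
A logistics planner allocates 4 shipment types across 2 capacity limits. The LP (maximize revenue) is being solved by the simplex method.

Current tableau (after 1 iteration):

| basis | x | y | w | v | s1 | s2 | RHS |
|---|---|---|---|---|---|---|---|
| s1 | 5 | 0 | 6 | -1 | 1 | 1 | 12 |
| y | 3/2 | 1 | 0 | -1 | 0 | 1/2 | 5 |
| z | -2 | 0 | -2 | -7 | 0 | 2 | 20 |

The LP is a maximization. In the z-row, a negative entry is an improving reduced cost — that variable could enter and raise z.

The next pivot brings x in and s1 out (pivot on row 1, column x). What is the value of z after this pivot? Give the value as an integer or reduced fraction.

Minimum ratio for x: 12/5 = 12/5.
z changes by −(z-row coeff of x)·ratio = −(-2)·(12/5) = 24/5.
New z = 20 + (24/5) = 124/5.

124/5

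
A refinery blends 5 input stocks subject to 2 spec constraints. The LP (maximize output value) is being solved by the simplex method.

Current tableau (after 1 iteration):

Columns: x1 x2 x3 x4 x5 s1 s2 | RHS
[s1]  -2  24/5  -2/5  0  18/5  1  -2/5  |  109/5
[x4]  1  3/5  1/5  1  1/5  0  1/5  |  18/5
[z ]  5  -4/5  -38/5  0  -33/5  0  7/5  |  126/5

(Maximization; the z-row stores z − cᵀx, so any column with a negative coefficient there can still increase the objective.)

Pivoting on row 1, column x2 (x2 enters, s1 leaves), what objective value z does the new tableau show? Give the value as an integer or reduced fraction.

Minimum ratio for x2: (109/5)/(24/5) = 109/24.
z changes by −(z-row coeff of x2)·ratio = −(-4/5)·(109/24) = 109/30.
New z = 126/5 + (109/30) = 173/6.

173/6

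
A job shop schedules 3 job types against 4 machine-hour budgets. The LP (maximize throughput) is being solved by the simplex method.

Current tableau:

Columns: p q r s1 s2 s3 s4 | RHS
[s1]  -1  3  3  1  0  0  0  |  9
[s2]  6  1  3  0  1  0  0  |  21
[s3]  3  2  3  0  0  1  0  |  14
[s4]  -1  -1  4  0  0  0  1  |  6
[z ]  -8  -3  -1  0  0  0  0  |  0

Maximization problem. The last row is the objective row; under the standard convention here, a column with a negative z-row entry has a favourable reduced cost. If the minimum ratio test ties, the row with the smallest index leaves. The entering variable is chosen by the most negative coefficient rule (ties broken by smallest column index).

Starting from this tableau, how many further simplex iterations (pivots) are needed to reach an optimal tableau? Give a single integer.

2

pivot: p in, s2 out → z = 28
pivot: q in, s3 out → z = 287/9
No improving column remains; optimal.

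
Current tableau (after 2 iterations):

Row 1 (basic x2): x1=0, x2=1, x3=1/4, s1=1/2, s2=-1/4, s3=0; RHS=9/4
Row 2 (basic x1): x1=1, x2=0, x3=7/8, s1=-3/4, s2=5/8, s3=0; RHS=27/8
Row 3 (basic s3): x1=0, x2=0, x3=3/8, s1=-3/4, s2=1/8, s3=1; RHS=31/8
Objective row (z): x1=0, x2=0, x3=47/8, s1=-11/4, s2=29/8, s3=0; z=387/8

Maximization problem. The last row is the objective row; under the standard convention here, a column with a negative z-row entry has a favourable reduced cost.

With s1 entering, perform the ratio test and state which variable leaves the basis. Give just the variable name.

x2

Ratios: row 1 (x2): (9/4)/(1/2) = 9/2; row 2 (x1): entry -3/4 ≤ 0, skip; row 3 (s3): entry -3/4 ≤ 0, skip.
Minimum ratio 9/2 is in the x2 row, so x2 leaves.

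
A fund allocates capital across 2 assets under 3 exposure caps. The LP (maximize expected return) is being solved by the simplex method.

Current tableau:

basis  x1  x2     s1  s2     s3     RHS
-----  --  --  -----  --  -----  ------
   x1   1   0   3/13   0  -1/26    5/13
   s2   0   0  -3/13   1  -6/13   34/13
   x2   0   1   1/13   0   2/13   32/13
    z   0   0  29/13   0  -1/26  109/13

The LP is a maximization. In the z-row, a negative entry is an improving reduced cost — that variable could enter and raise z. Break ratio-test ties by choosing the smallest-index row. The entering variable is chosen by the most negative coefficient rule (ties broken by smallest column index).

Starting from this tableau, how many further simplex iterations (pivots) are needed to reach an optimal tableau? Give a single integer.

1

pivot: s3 in, x2 out → z = 9
No improving column remains; optimal.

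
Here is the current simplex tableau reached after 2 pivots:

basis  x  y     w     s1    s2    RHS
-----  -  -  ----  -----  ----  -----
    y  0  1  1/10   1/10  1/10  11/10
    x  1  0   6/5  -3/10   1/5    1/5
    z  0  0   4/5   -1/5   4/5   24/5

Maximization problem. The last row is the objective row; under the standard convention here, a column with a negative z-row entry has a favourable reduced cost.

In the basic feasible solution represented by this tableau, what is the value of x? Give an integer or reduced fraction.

1/5

x is basic (row 2); its value is the RHS of that row: 1/5.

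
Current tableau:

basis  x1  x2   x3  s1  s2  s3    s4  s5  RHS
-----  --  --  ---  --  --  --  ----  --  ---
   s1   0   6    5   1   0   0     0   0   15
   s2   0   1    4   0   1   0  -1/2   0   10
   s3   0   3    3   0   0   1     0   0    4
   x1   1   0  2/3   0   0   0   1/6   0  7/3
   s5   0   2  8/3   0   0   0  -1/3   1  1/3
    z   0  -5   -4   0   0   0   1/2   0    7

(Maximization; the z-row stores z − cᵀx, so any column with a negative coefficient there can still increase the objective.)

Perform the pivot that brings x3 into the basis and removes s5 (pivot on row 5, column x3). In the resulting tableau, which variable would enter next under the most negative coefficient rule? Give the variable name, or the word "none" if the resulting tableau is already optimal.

Pivot element 8/3. New z-row = old z-row − (-4)·(row 5/(8/3)).
Updated z-row coefficients: x1: 0, x2: -2, x3: 0, s1: 0, s2: 0, s3: 0, s4: 0, s5: 3/2.
The most negative is -2 in column x2, so x2 would enter next.

x2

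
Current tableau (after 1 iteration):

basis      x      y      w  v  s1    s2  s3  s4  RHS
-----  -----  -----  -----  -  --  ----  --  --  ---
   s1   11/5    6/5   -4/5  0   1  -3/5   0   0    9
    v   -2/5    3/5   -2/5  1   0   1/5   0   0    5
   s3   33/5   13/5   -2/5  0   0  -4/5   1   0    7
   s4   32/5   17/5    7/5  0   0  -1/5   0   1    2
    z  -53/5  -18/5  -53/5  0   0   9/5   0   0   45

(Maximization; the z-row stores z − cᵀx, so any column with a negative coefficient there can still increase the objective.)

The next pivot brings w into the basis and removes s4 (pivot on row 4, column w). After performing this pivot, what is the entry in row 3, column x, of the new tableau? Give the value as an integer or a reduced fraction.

Pivot element is row 4, column w: 7/5.
Normalize row 4: new (row 4, x) = (32/5)/(7/5) = 32/7.
row 3 ← row 3 − (-2/5)·(new row 4): 33/5 − (-2/5)·(32/7) = 59/7.

59/7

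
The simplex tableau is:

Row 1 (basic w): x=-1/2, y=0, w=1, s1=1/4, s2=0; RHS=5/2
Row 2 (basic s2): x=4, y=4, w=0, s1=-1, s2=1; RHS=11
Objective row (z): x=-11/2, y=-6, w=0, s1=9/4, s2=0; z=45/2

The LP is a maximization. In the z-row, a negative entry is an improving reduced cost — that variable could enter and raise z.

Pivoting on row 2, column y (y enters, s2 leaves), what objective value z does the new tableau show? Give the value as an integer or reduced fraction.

Minimum ratio for y: 11/4 = 11/4.
z changes by −(z-row coeff of y)·ratio = −(-6)·(11/4) = 33/2.
New z = 45/2 + (33/2) = 39.

39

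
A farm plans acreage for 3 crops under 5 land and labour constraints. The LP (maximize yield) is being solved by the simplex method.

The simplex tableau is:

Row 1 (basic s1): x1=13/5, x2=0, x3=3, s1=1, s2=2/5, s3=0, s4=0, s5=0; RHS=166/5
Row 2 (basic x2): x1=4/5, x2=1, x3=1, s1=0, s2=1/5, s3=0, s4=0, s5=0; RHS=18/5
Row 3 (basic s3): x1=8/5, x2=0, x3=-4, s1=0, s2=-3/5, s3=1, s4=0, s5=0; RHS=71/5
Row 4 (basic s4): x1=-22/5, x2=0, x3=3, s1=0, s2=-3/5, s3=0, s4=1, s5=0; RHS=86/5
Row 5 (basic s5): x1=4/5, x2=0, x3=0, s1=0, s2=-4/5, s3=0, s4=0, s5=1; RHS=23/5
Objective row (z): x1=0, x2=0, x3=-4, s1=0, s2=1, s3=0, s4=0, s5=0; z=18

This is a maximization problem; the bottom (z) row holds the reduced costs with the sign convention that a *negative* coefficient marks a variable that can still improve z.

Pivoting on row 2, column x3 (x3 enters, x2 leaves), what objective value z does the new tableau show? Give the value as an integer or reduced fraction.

Minimum ratio for x3: (18/5)/1 = 18/5.
z changes by −(z-row coeff of x3)·ratio = −(-4)·(18/5) = 72/5.
New z = 18 + (72/5) = 162/5.

162/5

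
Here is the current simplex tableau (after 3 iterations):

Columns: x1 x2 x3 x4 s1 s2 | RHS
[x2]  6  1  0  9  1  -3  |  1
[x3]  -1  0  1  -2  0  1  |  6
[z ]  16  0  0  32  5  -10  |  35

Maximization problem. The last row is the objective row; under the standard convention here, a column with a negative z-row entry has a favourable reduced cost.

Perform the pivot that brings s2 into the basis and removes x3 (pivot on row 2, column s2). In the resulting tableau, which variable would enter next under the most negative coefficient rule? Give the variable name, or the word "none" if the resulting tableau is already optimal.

none

Pivot element 1. New z-row = old z-row − (-10)·(row 2/1).
Updated z-row coefficients: x1: 6, x2: 0, x3: 10, x4: 12, s1: 5, s2: 0.
No coefficient is strictly negative; the tableau after this pivot is optimal.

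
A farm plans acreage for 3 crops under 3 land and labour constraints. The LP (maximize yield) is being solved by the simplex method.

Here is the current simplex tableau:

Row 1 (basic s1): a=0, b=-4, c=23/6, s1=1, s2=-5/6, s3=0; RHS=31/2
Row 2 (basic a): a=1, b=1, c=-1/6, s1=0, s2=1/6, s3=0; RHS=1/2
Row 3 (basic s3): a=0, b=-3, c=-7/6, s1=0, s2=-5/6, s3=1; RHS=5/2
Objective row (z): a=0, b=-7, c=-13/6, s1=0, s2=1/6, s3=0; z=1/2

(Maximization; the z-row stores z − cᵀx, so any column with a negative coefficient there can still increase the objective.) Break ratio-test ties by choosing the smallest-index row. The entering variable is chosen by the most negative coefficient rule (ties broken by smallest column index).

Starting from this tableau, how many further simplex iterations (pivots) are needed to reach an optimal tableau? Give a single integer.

pivot: b in, a out → z = 4
pivot: c in, s1 out → z = 426/19
No improving column remains; optimal.

2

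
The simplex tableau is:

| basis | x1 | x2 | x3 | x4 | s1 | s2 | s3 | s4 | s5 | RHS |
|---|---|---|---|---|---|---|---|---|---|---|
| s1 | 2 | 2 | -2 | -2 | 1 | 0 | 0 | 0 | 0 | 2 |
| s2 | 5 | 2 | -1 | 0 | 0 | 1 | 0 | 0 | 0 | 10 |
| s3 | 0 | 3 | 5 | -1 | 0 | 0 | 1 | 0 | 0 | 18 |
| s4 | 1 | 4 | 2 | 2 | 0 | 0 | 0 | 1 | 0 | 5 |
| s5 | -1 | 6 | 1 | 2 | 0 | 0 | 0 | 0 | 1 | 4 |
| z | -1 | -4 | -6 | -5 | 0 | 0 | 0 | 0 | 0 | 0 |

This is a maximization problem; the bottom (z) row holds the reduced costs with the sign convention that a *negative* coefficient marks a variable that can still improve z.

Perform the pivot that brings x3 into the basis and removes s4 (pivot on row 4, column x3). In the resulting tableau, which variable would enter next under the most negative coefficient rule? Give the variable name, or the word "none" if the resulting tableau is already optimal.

none

Pivot element 2. New z-row = old z-row − (-6)·(row 4/2).
Updated z-row coefficients: x1: 2, x2: 8, x3: 0, x4: 1, s1: 0, s2: 0, s3: 0, s4: 3, s5: 0.
No coefficient is strictly negative; the tableau after this pivot is optimal.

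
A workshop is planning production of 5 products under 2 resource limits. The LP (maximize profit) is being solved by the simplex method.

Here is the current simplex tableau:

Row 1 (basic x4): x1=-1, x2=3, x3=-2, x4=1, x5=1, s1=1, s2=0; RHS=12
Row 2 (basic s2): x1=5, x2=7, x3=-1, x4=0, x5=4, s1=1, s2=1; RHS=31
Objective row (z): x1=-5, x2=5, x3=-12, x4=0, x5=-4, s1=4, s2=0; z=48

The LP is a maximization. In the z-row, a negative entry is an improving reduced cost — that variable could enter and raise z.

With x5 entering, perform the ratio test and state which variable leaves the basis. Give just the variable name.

s2

Ratios: row 1 (x4): 12/1 = 12; row 2 (s2): 31/4 = 31/4.
Minimum ratio 31/4 is in the s2 row, so s2 leaves.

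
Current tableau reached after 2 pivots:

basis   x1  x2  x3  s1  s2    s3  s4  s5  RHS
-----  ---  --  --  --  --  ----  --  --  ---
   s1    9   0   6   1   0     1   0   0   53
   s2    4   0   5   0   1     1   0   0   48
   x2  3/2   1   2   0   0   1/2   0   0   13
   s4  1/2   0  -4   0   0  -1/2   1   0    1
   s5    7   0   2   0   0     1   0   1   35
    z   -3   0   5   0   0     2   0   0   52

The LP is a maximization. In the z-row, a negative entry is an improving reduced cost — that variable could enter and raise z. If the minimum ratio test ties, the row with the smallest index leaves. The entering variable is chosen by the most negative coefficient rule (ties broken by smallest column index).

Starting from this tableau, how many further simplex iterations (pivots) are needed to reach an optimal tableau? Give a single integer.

pivot: x1 in, s4 out → z = 58
pivot: x3 in, s5 out → z = 3763/58
No improving column remains; optimal.

2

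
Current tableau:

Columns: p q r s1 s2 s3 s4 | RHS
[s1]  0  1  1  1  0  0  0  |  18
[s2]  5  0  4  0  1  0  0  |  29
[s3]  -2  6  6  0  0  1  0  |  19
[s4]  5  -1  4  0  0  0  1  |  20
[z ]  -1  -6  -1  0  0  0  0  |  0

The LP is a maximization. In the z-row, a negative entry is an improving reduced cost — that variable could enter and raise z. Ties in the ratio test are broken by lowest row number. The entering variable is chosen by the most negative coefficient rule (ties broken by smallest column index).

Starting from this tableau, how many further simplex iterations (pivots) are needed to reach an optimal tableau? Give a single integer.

2

pivot: q in, s3 out → z = 19
pivot: p in, s4 out → z = 949/28
No improving column remains; optimal.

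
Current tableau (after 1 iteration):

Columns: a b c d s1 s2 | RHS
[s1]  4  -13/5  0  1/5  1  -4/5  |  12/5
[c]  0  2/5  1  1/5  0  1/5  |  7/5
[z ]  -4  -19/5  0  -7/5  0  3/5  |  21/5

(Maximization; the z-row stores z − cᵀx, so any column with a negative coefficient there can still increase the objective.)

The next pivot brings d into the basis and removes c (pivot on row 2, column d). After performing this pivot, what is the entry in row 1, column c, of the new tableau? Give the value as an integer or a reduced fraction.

Pivot element is row 2, column d: 1/5.
Normalize row 2: new (row 2, c) = 1/(1/5) = 5.
row 1 ← row 1 − (1/5)·(new row 2): 0 − (1/5)·5 = -1.

-1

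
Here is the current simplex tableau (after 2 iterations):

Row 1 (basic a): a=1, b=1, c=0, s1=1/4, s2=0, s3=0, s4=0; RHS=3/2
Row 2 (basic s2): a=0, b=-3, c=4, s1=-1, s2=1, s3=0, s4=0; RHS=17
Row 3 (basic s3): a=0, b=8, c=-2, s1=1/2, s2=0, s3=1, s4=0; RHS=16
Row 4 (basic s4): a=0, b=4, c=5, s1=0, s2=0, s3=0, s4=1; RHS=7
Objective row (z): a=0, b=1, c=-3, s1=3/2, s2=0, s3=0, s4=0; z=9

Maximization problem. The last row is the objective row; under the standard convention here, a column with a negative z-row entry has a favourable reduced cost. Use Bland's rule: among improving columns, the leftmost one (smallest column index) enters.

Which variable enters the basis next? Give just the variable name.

Objective-row coefficients: a: 0, b: 1, c: -3, s1: 3/2, s2: 0, s3: 0, s4: 0.
Improving columns: c. Bland's rule picks the smallest column index → c.

c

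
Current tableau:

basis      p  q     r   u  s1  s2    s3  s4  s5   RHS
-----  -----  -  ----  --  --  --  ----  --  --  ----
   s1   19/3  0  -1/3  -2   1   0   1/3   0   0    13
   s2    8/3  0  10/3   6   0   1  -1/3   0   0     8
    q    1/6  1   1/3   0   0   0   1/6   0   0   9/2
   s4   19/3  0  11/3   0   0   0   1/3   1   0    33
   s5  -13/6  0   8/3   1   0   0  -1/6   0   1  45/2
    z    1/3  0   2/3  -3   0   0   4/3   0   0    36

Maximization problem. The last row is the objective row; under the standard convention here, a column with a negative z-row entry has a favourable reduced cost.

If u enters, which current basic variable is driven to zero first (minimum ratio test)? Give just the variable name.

s2

Ratios: row 1 (s1): entry -2 ≤ 0, skip; row 2 (s2): 8/6 = 4/3; row 3 (q): entry 0 ≤ 0, skip; row 4 (s4): entry 0 ≤ 0, skip; row 5 (s5): (45/2)/1 = 45/2.
Minimum ratio 4/3 is in the s2 row, so s2 leaves.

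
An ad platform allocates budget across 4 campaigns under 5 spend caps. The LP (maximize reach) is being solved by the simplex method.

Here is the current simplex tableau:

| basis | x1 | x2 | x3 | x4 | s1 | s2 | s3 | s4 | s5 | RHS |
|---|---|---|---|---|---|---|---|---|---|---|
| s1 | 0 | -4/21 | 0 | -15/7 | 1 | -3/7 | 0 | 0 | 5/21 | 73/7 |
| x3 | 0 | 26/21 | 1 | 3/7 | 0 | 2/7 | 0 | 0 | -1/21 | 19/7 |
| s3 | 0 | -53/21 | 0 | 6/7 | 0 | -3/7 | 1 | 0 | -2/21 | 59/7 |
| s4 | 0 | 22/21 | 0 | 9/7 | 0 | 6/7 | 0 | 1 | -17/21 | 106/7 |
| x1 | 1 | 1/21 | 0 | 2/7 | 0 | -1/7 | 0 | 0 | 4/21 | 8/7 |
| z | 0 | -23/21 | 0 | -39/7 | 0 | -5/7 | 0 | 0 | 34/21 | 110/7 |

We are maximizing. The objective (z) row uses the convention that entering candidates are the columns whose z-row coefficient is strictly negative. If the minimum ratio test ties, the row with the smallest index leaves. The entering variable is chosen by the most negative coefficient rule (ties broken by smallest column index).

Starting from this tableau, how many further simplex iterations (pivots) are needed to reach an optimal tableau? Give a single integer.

2

pivot: x4 in, x1 out → z = 38
pivot: s2 in, x3 out → z = 45
No improving column remains; optimal.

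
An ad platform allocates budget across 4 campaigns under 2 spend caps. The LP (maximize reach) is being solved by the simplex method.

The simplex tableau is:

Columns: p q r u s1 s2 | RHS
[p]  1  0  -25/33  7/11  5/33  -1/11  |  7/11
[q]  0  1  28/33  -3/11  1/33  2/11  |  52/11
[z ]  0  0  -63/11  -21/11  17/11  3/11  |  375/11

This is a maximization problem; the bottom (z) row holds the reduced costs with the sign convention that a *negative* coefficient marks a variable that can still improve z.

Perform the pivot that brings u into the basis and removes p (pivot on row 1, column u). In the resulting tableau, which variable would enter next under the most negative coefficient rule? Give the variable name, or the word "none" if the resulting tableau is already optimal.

r

Pivot element 7/11. New z-row = old z-row − (-21/11)·(row 1/(7/11)).
Updated z-row coefficients: p: 3, q: 0, r: -8, u: 0, s1: 2, s2: 0.
The most negative is -8 in column r, so r would enter next.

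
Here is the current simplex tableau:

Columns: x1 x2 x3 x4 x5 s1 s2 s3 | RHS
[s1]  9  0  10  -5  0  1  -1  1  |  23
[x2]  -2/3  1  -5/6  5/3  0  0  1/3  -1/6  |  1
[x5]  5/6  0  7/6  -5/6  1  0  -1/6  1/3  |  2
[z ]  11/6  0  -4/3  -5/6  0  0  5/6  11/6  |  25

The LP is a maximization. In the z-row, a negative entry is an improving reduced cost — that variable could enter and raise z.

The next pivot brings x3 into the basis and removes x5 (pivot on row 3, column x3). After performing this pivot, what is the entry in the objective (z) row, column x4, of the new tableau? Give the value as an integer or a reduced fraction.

Pivot element is row 3, column x3: 7/6.
Normalize row 3: new (row 3, x4) = (-5/6)/(7/6) = -5/7.
z-row ← z-row − (-4/3)·(new row 3): -5/6 − (-4/3)·(-5/7) = -25/14.

-25/14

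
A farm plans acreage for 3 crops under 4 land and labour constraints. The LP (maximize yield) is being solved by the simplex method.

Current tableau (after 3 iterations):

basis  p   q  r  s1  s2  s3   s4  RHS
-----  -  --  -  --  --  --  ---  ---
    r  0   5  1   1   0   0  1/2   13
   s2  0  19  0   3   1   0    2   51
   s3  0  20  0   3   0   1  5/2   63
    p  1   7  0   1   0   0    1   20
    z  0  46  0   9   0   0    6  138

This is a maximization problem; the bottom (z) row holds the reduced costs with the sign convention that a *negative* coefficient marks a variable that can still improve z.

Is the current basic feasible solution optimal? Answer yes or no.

No objective-row coefficient is strictly negative, so no entering variable exists; the tableau is optimal.

yes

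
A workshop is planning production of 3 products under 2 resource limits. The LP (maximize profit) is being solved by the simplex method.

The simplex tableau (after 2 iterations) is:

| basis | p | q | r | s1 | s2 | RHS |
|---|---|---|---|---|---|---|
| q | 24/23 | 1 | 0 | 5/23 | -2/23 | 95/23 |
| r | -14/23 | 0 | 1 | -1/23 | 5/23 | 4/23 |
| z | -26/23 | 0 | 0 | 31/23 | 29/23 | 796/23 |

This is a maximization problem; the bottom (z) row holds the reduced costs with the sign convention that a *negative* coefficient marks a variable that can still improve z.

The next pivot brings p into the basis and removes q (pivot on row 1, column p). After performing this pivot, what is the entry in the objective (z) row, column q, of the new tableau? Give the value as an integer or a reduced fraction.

Pivot element is row 1, column p: 24/23.
Normalize row 1: new (row 1, q) = 1/(24/23) = 23/24.
z-row ← z-row − (-26/23)·(new row 1): 0 − (-26/23)·(23/24) = 13/12.

13/12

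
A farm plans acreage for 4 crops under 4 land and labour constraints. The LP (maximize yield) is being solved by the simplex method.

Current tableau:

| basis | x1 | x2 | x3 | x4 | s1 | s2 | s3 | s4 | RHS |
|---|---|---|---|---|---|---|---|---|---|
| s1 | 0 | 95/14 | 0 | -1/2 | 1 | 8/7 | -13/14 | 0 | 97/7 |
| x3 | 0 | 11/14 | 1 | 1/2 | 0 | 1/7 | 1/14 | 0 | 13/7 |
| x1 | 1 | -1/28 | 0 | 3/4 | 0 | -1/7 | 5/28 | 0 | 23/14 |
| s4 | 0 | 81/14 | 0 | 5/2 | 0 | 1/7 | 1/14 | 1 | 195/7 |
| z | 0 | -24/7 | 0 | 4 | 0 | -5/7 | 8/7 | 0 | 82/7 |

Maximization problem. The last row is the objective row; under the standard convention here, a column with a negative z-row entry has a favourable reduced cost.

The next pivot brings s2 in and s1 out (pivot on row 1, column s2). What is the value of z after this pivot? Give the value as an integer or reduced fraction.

163/8

Minimum ratio for s2: (97/7)/(8/7) = 97/8.
z changes by −(z-row coeff of s2)·ratio = −(-5/7)·(97/8) = 485/56.
New z = 82/7 + (485/56) = 163/8.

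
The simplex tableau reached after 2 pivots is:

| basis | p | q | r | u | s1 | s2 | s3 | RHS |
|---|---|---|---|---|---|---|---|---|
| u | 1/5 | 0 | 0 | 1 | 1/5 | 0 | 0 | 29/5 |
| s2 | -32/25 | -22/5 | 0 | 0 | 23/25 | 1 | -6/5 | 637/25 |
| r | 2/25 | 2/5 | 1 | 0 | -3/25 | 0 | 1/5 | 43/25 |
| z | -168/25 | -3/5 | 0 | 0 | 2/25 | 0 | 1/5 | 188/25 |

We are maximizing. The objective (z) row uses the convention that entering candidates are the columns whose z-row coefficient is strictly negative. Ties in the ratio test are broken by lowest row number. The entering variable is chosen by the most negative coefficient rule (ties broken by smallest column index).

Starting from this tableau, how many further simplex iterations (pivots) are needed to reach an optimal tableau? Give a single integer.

pivot: p in, r out → z = 152
pivot: s1 in, u out → z = 182
No improving column remains; optimal.

2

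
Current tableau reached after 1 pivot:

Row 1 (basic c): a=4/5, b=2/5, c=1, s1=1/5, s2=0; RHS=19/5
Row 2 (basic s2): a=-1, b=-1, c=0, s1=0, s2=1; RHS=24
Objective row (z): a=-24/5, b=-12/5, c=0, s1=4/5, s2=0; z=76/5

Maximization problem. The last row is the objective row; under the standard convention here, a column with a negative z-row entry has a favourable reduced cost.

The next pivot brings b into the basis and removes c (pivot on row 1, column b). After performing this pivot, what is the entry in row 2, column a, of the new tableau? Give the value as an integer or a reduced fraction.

Pivot element is row 1, column b: 2/5.
Normalize row 1: new (row 1, a) = (4/5)/(2/5) = 2.
row 2 ← row 2 − (-1)·(new row 1): -1 − (-1)·2 = 1.

1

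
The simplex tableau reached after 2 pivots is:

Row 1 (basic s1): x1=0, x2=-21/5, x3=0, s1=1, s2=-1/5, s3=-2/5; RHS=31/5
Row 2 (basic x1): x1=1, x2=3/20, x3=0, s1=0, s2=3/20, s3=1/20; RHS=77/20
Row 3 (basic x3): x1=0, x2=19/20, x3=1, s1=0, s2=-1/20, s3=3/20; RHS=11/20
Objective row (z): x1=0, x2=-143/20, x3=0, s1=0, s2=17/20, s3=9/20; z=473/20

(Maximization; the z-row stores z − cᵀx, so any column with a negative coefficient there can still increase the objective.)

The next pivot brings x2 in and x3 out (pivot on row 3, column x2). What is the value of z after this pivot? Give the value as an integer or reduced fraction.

Minimum ratio for x2: (11/20)/(19/20) = 11/19.
z changes by −(z-row coeff of x2)·ratio = −(-143/20)·(11/19) = 1573/380.
New z = 473/20 + (1573/380) = 528/19.

528/19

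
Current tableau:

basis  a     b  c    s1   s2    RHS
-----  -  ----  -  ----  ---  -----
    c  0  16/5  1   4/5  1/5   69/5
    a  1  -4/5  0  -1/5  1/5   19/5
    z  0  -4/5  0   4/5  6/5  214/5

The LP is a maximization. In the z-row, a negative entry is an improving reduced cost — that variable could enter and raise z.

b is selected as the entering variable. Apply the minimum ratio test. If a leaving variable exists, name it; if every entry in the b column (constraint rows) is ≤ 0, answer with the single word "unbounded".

c

Ratios: row 1 (c): (69/5)/(16/5) = 69/16; row 2 (a): entry -4/5 ≤ 0, skip.
Minimum ratio is in the c row, so c leaves.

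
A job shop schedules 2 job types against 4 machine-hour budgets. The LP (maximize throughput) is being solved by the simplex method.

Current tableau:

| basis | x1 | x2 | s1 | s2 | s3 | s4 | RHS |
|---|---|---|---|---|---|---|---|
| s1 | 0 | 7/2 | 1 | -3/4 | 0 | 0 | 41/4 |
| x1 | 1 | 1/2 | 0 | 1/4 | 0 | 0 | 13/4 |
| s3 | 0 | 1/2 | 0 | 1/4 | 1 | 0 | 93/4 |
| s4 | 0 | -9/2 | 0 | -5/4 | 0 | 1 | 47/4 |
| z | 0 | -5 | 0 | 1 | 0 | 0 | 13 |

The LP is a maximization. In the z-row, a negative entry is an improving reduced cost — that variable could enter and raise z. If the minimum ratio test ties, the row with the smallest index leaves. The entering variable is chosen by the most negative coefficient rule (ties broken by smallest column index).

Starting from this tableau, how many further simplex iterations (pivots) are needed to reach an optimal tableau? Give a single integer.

2

pivot: x2 in, s1 out → z = 387/14
pivot: s2 in, x1 out → z = 28
No improving column remains; optimal.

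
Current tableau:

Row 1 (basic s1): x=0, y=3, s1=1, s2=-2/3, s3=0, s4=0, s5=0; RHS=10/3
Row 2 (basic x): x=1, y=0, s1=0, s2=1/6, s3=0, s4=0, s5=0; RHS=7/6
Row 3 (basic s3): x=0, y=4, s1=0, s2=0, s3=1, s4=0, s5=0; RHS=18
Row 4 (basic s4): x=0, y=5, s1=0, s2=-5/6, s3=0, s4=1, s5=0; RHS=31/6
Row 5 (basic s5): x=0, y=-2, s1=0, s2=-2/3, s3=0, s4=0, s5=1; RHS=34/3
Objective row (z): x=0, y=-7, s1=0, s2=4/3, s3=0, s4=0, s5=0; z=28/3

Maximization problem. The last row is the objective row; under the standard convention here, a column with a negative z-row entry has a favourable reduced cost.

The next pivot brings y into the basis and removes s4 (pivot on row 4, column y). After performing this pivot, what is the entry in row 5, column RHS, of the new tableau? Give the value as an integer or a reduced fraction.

67/5

Pivot element is row 4, column y: 5.
Normalize row 4: new (row 4, RHS) = (31/6)/5 = 31/30.
row 5 ← row 5 − (-2)·(new row 4): 34/3 − (-2)·(31/30) = 67/5.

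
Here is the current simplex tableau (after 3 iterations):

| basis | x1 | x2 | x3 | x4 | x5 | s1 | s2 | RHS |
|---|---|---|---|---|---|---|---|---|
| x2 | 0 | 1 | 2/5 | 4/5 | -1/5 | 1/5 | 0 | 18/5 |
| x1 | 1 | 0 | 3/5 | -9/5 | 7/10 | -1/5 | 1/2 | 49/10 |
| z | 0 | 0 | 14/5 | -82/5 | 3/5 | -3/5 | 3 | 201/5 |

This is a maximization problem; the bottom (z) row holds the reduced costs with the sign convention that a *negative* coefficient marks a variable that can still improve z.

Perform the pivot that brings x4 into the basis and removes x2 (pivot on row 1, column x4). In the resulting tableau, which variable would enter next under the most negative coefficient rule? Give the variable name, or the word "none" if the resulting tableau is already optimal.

x5

Pivot element 4/5. New z-row = old z-row − (-82/5)·(row 1/(4/5)).
Updated z-row coefficients: x1: 0, x2: 41/2, x3: 11, x4: 0, x5: -7/2, s1: 7/2, s2: 3.
The most negative is -7/2 in column x5, so x5 would enter next.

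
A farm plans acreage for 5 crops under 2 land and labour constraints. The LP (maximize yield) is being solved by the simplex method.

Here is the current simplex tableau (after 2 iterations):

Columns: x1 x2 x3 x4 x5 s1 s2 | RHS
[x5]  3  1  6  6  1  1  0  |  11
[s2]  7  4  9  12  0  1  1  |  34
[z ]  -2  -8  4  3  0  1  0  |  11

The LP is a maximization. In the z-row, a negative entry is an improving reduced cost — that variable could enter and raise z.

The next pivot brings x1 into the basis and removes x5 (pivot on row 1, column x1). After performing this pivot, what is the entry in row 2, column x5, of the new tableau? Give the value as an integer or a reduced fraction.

Pivot element is row 1, column x1: 3.
Normalize row 1: new (row 1, x5) = 1/3 = 1/3.
row 2 ← row 2 − 7·(new row 1): 0 − 7·(1/3) = -7/3.

-7/3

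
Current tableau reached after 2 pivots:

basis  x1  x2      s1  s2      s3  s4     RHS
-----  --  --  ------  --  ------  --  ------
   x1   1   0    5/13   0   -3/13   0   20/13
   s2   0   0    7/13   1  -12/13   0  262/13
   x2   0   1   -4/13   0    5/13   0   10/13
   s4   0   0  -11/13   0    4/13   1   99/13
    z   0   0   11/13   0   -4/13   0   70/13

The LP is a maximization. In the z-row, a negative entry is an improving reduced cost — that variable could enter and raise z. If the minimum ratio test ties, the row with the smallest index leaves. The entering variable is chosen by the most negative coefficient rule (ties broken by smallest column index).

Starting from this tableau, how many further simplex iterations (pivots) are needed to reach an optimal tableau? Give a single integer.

pivot: s3 in, x2 out → z = 6
No improving column remains; optimal.

1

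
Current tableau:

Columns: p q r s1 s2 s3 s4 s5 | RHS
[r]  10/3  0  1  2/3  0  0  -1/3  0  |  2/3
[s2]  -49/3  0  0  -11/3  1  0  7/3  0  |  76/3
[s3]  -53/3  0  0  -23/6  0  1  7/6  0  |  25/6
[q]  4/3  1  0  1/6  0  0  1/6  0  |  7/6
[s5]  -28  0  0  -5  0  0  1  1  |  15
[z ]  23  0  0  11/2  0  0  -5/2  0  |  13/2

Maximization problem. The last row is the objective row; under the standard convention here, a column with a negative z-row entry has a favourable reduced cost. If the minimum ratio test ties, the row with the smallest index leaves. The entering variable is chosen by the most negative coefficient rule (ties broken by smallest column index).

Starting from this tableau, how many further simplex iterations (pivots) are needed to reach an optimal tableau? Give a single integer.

pivot: s4 in, s3 out → z = 108/7
pivot: p in, q out → z = 476/27
No improving column remains; optimal.

2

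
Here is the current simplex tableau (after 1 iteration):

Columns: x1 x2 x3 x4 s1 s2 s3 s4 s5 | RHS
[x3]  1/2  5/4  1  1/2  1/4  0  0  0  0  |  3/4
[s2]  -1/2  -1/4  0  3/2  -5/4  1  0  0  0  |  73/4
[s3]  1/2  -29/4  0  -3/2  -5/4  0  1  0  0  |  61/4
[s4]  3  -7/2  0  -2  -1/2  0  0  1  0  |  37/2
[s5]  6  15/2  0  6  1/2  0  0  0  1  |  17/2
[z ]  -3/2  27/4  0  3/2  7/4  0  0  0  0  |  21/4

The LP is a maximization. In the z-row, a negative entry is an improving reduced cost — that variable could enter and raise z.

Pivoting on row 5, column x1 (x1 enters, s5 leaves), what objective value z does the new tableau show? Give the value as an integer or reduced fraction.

59/8

Minimum ratio for x1: (17/2)/6 = 17/12.
z changes by −(z-row coeff of x1)·ratio = −(-3/2)·(17/12) = 17/8.
New z = 21/4 + (17/8) = 59/8.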